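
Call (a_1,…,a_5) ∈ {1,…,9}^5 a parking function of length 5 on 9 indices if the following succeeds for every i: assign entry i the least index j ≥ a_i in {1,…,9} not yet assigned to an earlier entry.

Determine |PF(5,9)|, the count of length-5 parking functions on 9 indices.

50000

|PF(5,9)| = (9−5+1)·(9+1)^(5−1) = 5 · 10000 = 50000 (Pollak)
Check (2,6,5,3,8) → sorted (2,3,5,6,8): b_i ≤ 4+i ∀i, a PF.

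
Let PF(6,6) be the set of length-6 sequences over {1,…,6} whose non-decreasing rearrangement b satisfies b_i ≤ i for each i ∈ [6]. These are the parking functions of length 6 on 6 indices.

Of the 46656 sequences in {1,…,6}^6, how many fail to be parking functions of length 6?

Count = (7−6)·7^(6−1) = 1 · 16807 = 16807 (Konheim–Weiss)
Check (1,5,6,6,2,6) → sorted (1,2,5,6,6,6): b_3=5>3, not a PF.
Total 46656; non-PF = 46656−16807 = 29849

29849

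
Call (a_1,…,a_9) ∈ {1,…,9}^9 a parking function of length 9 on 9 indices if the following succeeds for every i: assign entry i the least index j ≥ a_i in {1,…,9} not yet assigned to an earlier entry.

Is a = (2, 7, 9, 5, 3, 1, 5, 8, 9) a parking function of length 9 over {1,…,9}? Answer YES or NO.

NO

Sorted: b = (1, 2, 3, 5, 5, 7, 8, 9, 9).
  b_1=1 ≤ 1
  b_2=2 ≤ 2
  b_3=3 ≤ 3
  b_4=5 > 4
  fails at i=4 ⇒ NO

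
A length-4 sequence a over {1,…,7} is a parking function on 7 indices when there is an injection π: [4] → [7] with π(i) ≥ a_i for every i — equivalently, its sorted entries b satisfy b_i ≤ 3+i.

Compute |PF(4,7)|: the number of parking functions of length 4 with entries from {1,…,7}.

Count = (7−4+1)·(7+1)^(4−1) = 4·512 = 2048 (Pollak)
Check (5,2,6,6) → sorted (2,5,6,6): b_i ≤ 3+i ∀i, a PF.

2048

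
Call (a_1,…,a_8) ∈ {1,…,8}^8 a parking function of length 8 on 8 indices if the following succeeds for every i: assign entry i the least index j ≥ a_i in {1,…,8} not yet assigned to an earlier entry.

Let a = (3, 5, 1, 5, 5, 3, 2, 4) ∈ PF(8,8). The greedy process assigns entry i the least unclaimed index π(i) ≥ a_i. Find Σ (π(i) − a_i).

8

Σπ(i) = 1+…+8 = 36; Σa = 3+5+1+5+5+3+2+4 = 28; disp = 36−28 = 8.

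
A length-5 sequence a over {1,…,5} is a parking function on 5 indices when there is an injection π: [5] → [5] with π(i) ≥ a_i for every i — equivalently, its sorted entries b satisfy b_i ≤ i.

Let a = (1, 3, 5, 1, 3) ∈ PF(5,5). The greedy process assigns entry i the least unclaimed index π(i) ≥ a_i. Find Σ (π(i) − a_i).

2

Σπ(i) = 1+…+5 = 15; Σa = 1+3+5+1+3 = 13; disp = 15−13 = 2.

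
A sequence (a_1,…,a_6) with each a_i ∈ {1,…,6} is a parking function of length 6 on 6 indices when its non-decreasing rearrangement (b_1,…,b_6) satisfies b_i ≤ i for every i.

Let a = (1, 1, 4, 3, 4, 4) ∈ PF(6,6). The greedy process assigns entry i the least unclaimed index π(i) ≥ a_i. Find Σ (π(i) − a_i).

4

Σπ(i) = 1+…+6 = 21; Σa = 1+1+4+3+4+4 = 17; disp = 21−17 = 4.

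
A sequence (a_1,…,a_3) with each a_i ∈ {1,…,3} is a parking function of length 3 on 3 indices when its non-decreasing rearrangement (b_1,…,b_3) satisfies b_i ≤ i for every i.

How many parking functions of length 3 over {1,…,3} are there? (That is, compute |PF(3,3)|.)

16

|PF| = (3−3+1)·(3+1)^(3−1) = 1×16 = 16 (Konheim–Weiss)
Check (1,1,1) → sorted (1,1,1): b_i ≤ i ∀i, a PF.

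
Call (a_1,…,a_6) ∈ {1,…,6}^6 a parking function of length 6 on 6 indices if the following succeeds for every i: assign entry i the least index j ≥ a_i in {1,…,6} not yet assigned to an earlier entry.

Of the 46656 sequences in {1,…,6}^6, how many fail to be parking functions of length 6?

|PF| = 1·7^5 = 1×16807 = 16807
Example (3,6,5,6,2,6) → sorted (2,3,5,6,6,6): b_1=2>1, not a PF.
6^6 − 16807 = 46656 − 16807 = 29849

29849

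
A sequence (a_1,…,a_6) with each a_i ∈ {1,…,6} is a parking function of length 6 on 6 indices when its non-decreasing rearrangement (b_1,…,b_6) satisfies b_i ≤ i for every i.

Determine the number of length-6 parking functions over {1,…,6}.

|PF(6,6)| = (6−6+1)·(6+1)^(6−1) = 1 · 16807 = 16807 [KW]
One tuple (2,2,2,4,2,1) → sorted (1,2,2,2,2,4): b_i ≤ i ∀i, a PF.

16807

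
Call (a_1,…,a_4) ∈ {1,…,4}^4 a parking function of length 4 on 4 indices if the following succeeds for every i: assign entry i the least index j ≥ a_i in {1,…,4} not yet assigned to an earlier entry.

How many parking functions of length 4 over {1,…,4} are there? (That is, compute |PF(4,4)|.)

|PF| = 1·5^3 = 1·125 = 125 (Konheim–Weiss)
E.g. (1,4,1,2) → sorted (1,1,2,4): b_i ≤ i ∀i, a PF.

125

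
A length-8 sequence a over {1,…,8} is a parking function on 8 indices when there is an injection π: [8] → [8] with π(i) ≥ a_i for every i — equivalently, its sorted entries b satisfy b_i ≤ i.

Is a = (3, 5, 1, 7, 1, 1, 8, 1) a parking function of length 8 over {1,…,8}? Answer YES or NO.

YES

Rearranged: b = (1, 1, 1, 1, 3, 5, 7, 8).
  b_1=1 ≤ 1
  b_2=1 ≤ 2
  b_3=1 ≤ 3
  b_4=1 ≤ 4
  b_5=3 ≤ 5
  b_6=5 ≤ 6
  b_7=7 ≤ 7
  b_8=8 ≤ 8
All bounds hold ⇒ YES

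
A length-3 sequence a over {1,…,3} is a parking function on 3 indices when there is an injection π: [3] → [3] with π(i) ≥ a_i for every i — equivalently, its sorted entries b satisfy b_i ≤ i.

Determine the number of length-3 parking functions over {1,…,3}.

16

Count = (3−3+1)·(3+1)^(3−1) = 1 · 16 = 16 [KW]
Example (2,2,1) → sorted (1,2,2): b_i ≤ i ∀i, a PF.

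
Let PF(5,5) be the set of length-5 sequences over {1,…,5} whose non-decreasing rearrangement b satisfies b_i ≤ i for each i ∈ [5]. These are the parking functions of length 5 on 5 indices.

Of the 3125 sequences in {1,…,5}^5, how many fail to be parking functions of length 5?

1829

|PF(5,5)| = 1·6^4 = 1×1296 = 1296 [KW]
One tuple (2,4,4,4,5) → sorted (2,4,4,4,5): b_1=2>1, not a PF.
Total 3125; non-PF = 3125−1296 = 1829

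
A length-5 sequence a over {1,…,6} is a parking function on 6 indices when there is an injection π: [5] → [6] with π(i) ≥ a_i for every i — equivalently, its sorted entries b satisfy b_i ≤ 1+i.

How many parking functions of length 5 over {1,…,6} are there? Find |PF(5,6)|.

#PF = (6−5+1)·(6+1)^(5−1) = 2 · 2401 = 4802 (Pollak)
Check (2,2,4,1,5) → sorted (1,2,2,4,5): b_i ≤ 1+i ∀i, a PF.

4802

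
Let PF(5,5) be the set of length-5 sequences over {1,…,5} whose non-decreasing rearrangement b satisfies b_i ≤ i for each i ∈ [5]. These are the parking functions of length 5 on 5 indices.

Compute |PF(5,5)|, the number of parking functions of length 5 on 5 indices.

1296

|PF| = (5−5+1)·(5+1)^(5−1) = 1·1296 = 1296
One tuple (2,3,2,1,4) → sorted (1,2,2,3,4): b_i ≤ i ∀i, a PF.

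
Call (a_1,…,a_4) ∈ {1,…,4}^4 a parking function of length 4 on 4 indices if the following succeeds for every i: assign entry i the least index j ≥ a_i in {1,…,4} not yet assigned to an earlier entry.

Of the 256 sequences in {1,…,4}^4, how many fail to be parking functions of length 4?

|PF| = (5−4)·5^(4−1) = 1×125 = 125
Check (2,4,3,3) → sorted (2,3,3,4): b_1=2>1, not a PF.
Total 256; non-PF = 256−125 = 131

131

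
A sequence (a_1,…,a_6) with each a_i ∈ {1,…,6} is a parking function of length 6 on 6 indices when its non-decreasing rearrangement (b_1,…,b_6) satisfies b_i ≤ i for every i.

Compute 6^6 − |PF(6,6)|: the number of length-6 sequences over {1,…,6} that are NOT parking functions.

|PF| = (6−6+1)·(6+1)^(6−1) = 1×16807 = 16807 [KW]
E.g. (3,3,6,6,6,5) → sorted (3,3,5,6,6,6): b_1=3>1, not a PF.
6^6 − 16807 = 46656 − 16807 = 29849

29849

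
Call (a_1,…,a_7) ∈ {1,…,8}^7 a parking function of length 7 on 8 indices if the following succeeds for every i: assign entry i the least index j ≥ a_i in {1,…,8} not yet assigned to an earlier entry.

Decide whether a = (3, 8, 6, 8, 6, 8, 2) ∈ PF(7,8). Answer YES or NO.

Sorted: b = (2, 3, 6, 6, 8, 8, 8).
  b_1=2 ≤ 2
  b_2=3 ≤ 3
  b_3=6 > 4
  fails at i=3 ⇒ NO

NO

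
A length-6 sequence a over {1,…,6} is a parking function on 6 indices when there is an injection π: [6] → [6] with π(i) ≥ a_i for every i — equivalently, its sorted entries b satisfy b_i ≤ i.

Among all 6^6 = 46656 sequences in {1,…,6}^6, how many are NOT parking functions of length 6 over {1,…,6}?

29849

Count = (7−6)·7^(6−1) = 1·16807 = 16807 (Konheim–Weiss)
E.g. (4,5,3,5,6,2) → sorted (2,3,4,5,5,6): b_1=2>1, not a PF.
6^6 − 16807 = 46656 − 16807 = 29849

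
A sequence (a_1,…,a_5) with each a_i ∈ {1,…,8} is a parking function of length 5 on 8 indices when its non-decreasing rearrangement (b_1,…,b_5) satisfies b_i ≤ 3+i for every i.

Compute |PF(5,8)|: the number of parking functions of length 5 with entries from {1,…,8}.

#PF = (9−5)·9^(5−1) = 4·6561 = 26244
One tuple (5,5,1,6,2) → sorted (1,2,5,5,6): b_i ≤ 3+i ∀i, a PF.

26244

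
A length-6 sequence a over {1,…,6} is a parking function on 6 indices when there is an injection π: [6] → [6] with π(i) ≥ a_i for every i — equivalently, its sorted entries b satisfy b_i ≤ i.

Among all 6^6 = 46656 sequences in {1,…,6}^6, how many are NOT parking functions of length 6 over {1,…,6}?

29849

#PF = (6+1−6)·(6+1)^{6−1} = 1 · 16807 = 16807 (Konheim–Weiss)
Check (6,5,5,3,6,3) → sorted (3,3,5,5,6,6): b_1=3>1, not a PF.
So 46656 − 16807 = 29849 fail.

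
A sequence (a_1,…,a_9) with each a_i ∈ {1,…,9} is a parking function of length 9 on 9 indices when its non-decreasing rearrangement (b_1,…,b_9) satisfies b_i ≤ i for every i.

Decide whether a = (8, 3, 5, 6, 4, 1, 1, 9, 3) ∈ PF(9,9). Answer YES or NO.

YES

Rearranged: b = (1, 1, 3, 3, 4, 5, 6, 8, 9).
  b_1=1 ≤ 1
  b_2=1 ≤ 2
  b_3=3 ≤ 3
  b_4=3 ≤ 4
  b_5=4 ≤ 5
  b_6=5 ≤ 6
  b_7=6 ≤ 7
  b_8=8 ≤ 8
  b_9=9 ≤ 9
All bounds hold ⇒ YES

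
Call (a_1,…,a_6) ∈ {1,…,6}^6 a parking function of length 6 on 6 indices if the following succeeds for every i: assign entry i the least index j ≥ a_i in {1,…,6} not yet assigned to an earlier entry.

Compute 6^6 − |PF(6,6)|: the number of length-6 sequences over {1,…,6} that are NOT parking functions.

29849

#PF = (6−6+1)·(6+1)^(6−1) = 1·16807 = 16807 (Konheim–Weiss)
One tuple (6,5,6,4,5,2) → sorted (2,4,5,5,6,6): b_1=2>1, not a PF.
Total 46656; non-PF = 46656−16807 = 29849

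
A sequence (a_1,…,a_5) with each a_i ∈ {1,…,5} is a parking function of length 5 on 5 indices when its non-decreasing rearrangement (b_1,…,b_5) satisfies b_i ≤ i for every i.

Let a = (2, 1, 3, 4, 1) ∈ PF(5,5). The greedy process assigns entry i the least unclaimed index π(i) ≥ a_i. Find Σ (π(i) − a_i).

Σπ(i) = 1+…+5 = 15; Σa = 2+1+3+4+1 = 11; disp = 15−11 = 4.

4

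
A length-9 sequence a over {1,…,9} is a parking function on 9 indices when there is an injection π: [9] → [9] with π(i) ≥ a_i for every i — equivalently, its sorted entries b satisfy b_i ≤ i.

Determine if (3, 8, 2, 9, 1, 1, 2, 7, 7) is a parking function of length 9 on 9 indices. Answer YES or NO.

Sorted: b = (1, 1, 2, 2, 3, 7, 7, 8, 9).
  b_1=1 ≤ 1
  b_2=1 ≤ 2
  b_3=2 ≤ 3
  b_4=2 ≤ 4
  b_5=3 ≤ 5
  b_6=7 > 6
  fails at i=6 ⇒ NO

NO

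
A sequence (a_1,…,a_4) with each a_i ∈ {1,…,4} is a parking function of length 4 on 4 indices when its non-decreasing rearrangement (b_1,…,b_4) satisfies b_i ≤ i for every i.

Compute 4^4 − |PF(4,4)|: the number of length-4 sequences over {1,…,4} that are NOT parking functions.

|PF(4,4)| = 1·5^3 = 1×125 = 125 (Pollak)
Check (4,3,4,4) → sorted (3,4,4,4): b_1=3>1, not a PF.
Total 256; non-PF = 256−125 = 131

131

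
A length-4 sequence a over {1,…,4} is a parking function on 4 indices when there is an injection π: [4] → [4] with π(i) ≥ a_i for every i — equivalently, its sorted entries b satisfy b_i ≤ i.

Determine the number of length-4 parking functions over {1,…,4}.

125

|PF| = (4+1−4)·(4+1)^{4−1} = 1×125 = 125 [KW]
Example (1,4,2,3) → sorted (1,2,3,4): b_i ≤ i ∀i, a PF.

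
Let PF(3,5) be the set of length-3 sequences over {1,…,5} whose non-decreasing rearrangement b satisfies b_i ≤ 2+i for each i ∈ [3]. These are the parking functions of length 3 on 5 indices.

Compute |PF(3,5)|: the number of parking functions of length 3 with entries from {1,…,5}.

108

|PF| = (5−3+1)·(5+1)^(3−1) = 3×36 = 108 [KW]
E.g. (2,3,1) → sorted (1,2,3): b_i ≤ 2+i ∀i, a PF.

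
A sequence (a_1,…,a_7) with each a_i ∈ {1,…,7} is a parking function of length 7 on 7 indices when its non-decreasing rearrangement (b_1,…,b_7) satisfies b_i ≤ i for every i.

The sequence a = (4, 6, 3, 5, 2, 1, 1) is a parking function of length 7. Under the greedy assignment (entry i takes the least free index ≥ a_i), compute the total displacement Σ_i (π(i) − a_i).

6

Σπ = 7·8/2 = 28 (π permutes [7]); Σa = 4+6+3+5+2+1+1 = 22; disp = 28−22 = 6.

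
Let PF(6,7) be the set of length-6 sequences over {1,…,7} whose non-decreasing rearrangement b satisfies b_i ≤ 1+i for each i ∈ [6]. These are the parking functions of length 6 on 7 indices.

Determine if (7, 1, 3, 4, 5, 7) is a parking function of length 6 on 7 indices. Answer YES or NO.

Sorted: b = (1, 3, 4, 5, 7, 7).
  b_1=1 ≤ 2
  b_2=3 ≤ 3
  b_3=4 ≤ 4
  b_4=5 ≤ 5
  b_5=7 > 6
  fails at i=5 ⇒ NO

NO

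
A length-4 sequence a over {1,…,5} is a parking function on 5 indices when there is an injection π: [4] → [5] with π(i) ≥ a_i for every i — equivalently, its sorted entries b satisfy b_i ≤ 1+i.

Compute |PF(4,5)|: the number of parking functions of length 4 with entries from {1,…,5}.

#PF = 2·6^3 = 2·216 = 432 [KW]
E.g. (1,2,1,1) → sorted (1,1,1,2): b_i ≤ 1+i ∀i, a PF.

432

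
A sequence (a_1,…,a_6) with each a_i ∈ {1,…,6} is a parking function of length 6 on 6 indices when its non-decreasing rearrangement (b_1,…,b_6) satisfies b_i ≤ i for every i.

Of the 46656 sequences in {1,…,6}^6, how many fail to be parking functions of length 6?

|PF| = 1·7^5 = 1·16807 = 16807
E.g. (3,3,3,5,3,6) → sorted (3,3,3,3,5,6): b_1=3>1, not a PF.
So 46656 − 16807 = 29849 fail.

29849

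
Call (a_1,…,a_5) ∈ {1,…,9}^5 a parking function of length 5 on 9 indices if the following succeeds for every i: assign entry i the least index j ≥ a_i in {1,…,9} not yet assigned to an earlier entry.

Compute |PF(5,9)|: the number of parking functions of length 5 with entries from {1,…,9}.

50000

#PF = (10−5)·10^(5−1) = 5×10000 = 50000 [KW]
Example (8,7,2,3,5) → sorted (2,3,5,7,8): b_i ≤ 4+i ∀i, a PF.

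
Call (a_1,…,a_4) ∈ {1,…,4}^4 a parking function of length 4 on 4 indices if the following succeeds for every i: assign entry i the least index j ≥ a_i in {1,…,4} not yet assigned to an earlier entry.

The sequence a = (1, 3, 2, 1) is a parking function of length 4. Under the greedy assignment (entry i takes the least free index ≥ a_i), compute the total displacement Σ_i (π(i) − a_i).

Σπ(i) = 1+…+4 = 10; Σa = 1+3+2+1 = 7; disp = 10−7 = 3.

3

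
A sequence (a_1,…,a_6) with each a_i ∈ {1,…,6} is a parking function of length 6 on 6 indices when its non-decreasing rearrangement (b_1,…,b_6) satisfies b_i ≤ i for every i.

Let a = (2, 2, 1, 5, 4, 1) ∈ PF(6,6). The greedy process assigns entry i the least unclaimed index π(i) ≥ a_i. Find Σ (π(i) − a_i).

6

Σπ = 21 ({1..6} each once); Σa = 2+2+1+5+4+1 = 15; disp = 21−15 = 6.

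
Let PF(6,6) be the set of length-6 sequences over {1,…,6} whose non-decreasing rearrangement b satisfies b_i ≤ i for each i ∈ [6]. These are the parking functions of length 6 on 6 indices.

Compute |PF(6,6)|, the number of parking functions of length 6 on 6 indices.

|PF(6,6)| = (6+1−6)·(6+1)^{6−1} = 1·16807 = 16807 (Konheim–Weiss)
One tuple (1,4,3,2,2,1) → sorted (1,1,2,2,3,4): b_i ≤ i ∀i, a PF.

16807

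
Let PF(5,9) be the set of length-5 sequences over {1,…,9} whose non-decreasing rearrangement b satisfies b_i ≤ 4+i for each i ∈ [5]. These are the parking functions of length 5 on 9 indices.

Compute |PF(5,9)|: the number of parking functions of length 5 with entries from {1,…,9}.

#PF = 5·10^4 = 5·10000 = 50000 [KW]
Example (2,4,1,1,5) → sorted (1,1,2,4,5): b_i ≤ 4+i ∀i, a PF.

50000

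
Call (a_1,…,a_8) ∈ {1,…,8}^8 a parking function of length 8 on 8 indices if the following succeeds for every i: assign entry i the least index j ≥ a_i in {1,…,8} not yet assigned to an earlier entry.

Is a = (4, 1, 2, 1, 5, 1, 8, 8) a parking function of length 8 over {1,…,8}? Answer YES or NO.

Rearranged: b = (1, 1, 1, 2, 4, 5, 8, 8).
  b_1=1 ≤ 1
  b_2=1 ≤ 2
  b_3=1 ≤ 3
  b_4=2 ≤ 4
  b_5=4 ≤ 5
  b_6=5 ≤ 6
  b_7=8 > 7
  fails at i=7 ⇒ NO

NO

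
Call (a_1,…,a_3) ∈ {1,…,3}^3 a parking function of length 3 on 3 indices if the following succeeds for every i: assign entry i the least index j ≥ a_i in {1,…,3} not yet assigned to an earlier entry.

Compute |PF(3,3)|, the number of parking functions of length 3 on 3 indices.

|PF(3,3)| = 1·4^2 = 1×16 = 16 (Konheim–Weiss)
E.g. (3,2,1) → sorted (1,2,3): b_i ≤ i ∀i, a PF.

16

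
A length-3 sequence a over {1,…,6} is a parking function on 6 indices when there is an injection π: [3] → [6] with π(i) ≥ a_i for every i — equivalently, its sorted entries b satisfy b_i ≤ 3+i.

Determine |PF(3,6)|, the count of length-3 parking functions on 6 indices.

#PF = (6−3+1)·(6+1)^(3−1) = 4 · 49 = 196 [KW]
E.g. (3,3,2) → sorted (2,3,3): b_i ≤ 3+i ∀i, a PF.

196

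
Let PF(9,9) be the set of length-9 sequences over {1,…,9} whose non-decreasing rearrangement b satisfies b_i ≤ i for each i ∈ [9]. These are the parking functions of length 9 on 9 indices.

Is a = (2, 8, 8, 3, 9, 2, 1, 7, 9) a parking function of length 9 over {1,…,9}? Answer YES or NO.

Order a: b = (1, 2, 2, 3, 7, 8, 8, 9, 9).
  b_1=1 ≤ 1
  b_2=2 ≤ 2
  b_3=2 ≤ 3
  b_4=3 ≤ 4
  b_5=7 > 5
  fails at i=5 ⇒ NO

NO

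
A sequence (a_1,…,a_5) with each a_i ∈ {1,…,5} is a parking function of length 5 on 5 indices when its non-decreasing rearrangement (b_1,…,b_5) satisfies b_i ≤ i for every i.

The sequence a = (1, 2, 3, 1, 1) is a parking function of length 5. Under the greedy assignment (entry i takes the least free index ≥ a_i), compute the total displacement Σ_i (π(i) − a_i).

Σπ = 15 ({1..5} each once); Σa = 1+2+3+1+1 = 8; disp = 15−8 = 7.

7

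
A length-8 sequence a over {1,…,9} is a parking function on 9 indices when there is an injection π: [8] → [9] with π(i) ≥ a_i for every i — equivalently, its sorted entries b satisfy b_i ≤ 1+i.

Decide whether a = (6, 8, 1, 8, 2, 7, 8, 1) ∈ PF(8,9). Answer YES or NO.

NO

Rearranged: b = (1, 1, 2, 6, 7, 8, 8, 8).
  b_1=1 ≤ 2
  b_2=1 ≤ 3
  b_3=2 ≤ 4
  b_4=6 > 5
  fails at i=4 ⇒ NO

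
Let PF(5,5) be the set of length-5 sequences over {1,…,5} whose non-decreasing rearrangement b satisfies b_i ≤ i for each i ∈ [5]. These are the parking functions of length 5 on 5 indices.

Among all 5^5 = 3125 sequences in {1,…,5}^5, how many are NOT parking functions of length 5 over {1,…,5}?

1829

|PF| = (6−5)·6^(5−1) = 1 · 1296 = 1296 [KW]
Example (4,5,5,5,5) → sorted (4,5,5,5,5): b_1=4>1, not a PF.
So 3125 − 1296 = 1829 fail.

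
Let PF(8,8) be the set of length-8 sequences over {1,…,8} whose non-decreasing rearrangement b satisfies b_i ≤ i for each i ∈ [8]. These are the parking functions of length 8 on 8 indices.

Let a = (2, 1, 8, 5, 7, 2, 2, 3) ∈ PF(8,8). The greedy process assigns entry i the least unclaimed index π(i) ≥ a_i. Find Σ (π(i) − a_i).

6

Σπ(i) = 1+…+8 = 36; Σa = 2+1+8+5+7+2+2+3 = 30; disp = 36−30 = 6.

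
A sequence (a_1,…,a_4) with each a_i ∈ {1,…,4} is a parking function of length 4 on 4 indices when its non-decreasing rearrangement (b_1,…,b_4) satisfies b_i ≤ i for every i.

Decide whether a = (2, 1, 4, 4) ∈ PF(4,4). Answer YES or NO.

Rearranged: b = (1, 2, 4, 4).
  b_1=1 ≤ 1
  b_2=2 ≤ 2
  b_3=4 > 3
  fails at i=3 ⇒ NO

NO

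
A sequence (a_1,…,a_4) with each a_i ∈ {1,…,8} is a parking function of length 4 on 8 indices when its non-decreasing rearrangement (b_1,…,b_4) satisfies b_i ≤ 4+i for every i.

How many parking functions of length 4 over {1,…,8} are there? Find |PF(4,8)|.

3645

|PF| = (9−4)·9^(4−1) = 5·729 = 3645
Check (7,1,6,4) → sorted (1,4,6,7): b_i ≤ 4+i ∀i, a PF.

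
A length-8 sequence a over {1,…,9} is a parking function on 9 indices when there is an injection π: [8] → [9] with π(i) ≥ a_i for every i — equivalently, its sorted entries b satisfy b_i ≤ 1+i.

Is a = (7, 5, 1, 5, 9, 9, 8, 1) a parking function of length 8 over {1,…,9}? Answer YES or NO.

Sorted: b = (1, 1, 5, 5, 7, 8, 9, 9).
  b_1=1 ≤ 2
  b_2=1 ≤ 3
  b_3=5 > 4
  fails at i=3 ⇒ NO

NO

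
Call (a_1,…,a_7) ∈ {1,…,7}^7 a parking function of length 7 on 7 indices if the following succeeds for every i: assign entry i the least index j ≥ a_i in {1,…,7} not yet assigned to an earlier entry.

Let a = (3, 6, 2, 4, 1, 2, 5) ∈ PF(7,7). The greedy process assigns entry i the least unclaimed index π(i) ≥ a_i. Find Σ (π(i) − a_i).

5

Σπ(i) = 1+…+7 = 28; Σa = 3+6+2+4+1+2+5 = 23; disp = 28−23 = 5.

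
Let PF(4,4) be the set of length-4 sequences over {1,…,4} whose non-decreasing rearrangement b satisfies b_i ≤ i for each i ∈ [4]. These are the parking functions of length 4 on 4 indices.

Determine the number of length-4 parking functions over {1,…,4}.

125

Count = (5−4)·5^(4−1) = 1×125 = 125
Check (1,3,2,3) → sorted (1,2,3,3): b_i ≤ i ∀i, a PF.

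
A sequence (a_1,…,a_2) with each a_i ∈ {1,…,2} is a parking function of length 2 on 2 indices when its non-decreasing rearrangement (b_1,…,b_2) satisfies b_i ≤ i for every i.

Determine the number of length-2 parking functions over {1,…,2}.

|PF| = 1·3^1 = 1·3 = 3 (Konheim–Weiss)
E.g. (1,2) → sorted (1,2): b_i ≤ i ∀i, a PF.

3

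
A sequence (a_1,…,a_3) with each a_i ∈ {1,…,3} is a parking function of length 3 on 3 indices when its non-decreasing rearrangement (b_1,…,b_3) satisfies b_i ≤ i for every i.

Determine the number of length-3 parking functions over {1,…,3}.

16

|PF| = (4−3)·4^(3−1) = 1 · 16 = 16
Example (1,2,1) → sorted (1,1,2): b_i ≤ i ∀i, a PF.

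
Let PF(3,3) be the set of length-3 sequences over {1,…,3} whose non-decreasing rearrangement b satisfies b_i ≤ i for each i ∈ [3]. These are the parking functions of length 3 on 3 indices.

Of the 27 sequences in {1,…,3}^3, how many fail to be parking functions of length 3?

|PF(3,3)| = (3−3+1)·(3+1)^(3−1) = 1·16 = 16 [KW]
Example (2,3,2) → sorted (2,2,3): b_1=2>1, not a PF.
So 27 − 16 = 11 fail.

11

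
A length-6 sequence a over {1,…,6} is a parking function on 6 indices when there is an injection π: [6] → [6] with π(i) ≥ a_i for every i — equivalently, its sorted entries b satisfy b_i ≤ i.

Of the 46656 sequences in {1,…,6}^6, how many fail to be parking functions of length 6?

Count = (6−6+1)·(6+1)^(6−1) = 1×16807 = 16807 [KW]
Example (3,3,2,6,6,5) → sorted (2,3,3,5,6,6): b_1=2>1, not a PF.
Total 46656; non-PF = 46656−16807 = 29849

29849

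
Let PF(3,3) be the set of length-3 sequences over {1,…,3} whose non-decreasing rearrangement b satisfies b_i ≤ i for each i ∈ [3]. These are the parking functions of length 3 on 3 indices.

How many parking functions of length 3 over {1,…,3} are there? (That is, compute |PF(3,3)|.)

#PF = (3+1−3)·(3+1)^{3−1} = 1×16 = 16 (Konheim–Weiss)
Check (2,2,1) → sorted (1,2,2): b_i ≤ i ∀i, a PF.

16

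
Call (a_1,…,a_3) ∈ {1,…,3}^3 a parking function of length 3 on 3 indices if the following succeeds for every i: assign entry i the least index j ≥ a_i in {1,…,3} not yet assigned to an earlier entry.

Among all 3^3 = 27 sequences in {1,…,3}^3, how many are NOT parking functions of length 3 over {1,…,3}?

11

|PF| = (3+1−3)·(3+1)^{3−1} = 1·16 = 16 [KW]
E.g. (2,2,3) → sorted (2,2,3): b_1=2>1, not a PF.
Total 27; non-PF = 27−16 = 11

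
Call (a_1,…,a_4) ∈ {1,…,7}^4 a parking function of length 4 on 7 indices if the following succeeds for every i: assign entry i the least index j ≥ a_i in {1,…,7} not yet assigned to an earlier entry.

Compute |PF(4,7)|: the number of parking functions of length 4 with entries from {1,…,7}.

2048

|PF| = (7−4+1)·(7+1)^(4−1) = 4×512 = 2048 (Pollak)
Example (1,1,1,4) → sorted (1,1,1,4): b_i ≤ 3+i ∀i, a PF.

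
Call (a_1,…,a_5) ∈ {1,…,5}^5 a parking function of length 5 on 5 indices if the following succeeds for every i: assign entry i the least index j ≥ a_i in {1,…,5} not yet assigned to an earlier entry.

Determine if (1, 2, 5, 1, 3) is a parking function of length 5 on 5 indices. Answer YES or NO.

YES

Sorted: b = (1, 1, 2, 3, 5).
  b_1=1 ≤ 1
  b_2=1 ≤ 2
  b_3=2 ≤ 3
  b_4=3 ≤ 4
  b_5=5 ≤ 5
All bounds hold ⇒ YES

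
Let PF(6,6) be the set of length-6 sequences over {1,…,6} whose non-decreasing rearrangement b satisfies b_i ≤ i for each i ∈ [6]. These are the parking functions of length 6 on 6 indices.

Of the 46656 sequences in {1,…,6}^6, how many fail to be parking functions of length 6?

Count = (7−6)·7^(6−1) = 1×16807 = 16807 (Pollak)
Example (4,4,5,6,1,5) → sorted (1,4,4,5,5,6): b_2=4>2, not a PF.
6^6 − 16807 = 46656 − 16807 = 29849

29849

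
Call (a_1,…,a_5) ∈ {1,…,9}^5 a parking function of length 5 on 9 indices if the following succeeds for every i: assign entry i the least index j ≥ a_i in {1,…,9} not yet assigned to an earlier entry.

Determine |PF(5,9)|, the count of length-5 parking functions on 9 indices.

50000

|PF(5,9)| = 5·10^4 = 5 · 10000 = 50000 [KW]
E.g. (7,5,7,2,3) → sorted (2,3,5,7,7): b_i ≤ 4+i ∀i, a PF.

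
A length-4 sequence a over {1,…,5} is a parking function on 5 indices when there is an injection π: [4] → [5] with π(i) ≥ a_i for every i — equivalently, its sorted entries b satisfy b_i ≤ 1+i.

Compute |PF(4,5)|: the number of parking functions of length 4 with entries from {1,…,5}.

432

#PF = (6−4)·6^(4−1) = 2 · 216 = 432 [KW]
E.g. (3,3,1,2) → sorted (1,2,3,3): b_i ≤ 1+i ∀i, a PF.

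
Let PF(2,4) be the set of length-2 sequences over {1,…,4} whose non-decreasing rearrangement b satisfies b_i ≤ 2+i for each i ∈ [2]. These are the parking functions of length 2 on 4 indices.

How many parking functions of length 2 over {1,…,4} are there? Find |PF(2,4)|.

15

Count = 3·5^1 = 3 · 5 = 15
One tuple (1,4) → sorted (1,4): b_i ≤ 2+i ∀i, a PF.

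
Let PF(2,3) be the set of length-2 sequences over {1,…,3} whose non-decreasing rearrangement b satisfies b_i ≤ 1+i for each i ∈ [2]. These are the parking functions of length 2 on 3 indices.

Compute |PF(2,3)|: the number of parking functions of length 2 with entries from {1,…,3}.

8

Count = (3+1−2)·(3+1)^{2−1} = 2×4 = 8 [KW]
Check (2,2) → sorted (2,2): b_i ≤ 1+i ∀i, a PF.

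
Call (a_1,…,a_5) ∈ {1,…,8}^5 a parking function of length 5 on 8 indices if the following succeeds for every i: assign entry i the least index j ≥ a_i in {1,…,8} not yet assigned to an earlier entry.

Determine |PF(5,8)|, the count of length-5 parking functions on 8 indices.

26244

|PF| = (8−5+1)·(8+1)^(5−1) = 4×6561 = 26244 [KW]
One tuple (5,2,3,7,1) → sorted (1,2,3,5,7): b_i ≤ 3+i ∀i, a PF.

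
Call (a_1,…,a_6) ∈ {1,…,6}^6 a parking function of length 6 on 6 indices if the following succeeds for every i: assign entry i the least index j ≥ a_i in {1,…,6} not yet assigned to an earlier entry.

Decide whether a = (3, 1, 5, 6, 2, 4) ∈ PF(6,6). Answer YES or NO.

YES

Sorted: b = (1, 2, 3, 4, 5, 6).
  b_1=1 ≤ 1
  b_2=2 ≤ 2
  b_3=3 ≤ 3
  b_4=4 ≤ 4
  b_5=5 ≤ 5
  b_6=6 ≤ 6
All bounds hold ⇒ YES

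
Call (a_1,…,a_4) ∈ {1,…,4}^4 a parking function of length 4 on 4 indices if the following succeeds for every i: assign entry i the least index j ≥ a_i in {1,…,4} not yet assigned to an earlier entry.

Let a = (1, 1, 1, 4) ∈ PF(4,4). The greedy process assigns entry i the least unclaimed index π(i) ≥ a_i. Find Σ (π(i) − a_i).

Σπ = 10 ({1..4} each once); Σa = 1+1+1+4 = 7; disp = 10−7 = 3.

3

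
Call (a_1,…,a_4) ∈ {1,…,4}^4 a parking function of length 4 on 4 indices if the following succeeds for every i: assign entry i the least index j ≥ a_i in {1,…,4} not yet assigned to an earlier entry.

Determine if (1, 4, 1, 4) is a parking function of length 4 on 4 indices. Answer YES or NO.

Sorted: b = (1, 1, 4, 4).
  b_1=1 ≤ 1
  b_2=1 ≤ 2
  b_3=4 > 3
  fails at i=3 ⇒ NO

NO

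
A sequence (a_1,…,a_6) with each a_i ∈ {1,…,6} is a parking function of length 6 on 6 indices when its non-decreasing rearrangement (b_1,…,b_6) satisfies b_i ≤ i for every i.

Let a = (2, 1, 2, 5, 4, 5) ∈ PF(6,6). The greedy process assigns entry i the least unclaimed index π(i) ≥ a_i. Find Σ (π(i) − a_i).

2

Σπ(i) = 1+…+6 = 21; Σa = 2+1+2+5+4+5 = 19; disp = 21−19 = 2.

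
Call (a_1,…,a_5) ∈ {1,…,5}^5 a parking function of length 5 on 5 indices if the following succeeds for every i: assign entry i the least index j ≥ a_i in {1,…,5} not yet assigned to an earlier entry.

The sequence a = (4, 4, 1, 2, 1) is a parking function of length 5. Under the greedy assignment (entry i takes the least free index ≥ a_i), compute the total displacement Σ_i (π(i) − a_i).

3

Σπ = 15 ({1..5} each once); Σa = 4+4+1+2+1 = 12; disp = 15−12 = 3.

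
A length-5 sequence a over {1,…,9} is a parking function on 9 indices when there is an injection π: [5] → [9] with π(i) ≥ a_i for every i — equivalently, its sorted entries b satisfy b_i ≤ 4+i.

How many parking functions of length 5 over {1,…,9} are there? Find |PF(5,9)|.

#PF = (9+1−5)·(9+1)^{5−1} = 5·10000 = 50000 (Pollak)
Example (5,4,6,1,3) → sorted (1,3,4,5,6): b_i ≤ 4+i ∀i, a PF.

50000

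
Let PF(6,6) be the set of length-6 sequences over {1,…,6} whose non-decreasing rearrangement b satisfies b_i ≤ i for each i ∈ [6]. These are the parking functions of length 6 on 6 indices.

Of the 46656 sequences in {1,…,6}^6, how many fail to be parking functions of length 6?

|PF(6,6)| = (7−6)·7^(6−1) = 1×16807 = 16807
E.g. (3,4,5,4,6,4) → sorted (3,4,4,4,5,6): b_1=3>1, not a PF.
6^6 − 16807 = 46656 − 16807 = 29849

29849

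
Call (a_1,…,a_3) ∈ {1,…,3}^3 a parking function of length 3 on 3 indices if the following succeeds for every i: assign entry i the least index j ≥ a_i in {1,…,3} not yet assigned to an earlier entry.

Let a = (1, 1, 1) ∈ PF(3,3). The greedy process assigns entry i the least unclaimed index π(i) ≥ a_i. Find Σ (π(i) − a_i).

Σπ = 6 ({1..3} each once); Σa = 1+1+1 = 3; disp = 6−3 = 3.

3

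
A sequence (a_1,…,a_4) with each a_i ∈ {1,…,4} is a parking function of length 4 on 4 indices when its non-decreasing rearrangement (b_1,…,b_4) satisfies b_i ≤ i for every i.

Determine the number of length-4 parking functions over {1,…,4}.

#PF = (4+1−4)·(4+1)^{4−1} = 1 · 125 = 125 (Konheim–Weiss)
E.g. (2,4,2,1) → sorted (1,2,2,4): b_i ≤ i ∀i, a PF.

125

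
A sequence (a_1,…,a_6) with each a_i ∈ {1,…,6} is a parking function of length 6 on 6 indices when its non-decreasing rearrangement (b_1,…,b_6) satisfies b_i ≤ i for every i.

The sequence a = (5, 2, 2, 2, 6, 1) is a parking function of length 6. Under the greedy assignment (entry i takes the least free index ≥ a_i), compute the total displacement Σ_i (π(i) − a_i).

3

Σπ = 21 ({1..6} each once); Σa = 5+2+2+2+6+1 = 18; disp = 21−18 = 3.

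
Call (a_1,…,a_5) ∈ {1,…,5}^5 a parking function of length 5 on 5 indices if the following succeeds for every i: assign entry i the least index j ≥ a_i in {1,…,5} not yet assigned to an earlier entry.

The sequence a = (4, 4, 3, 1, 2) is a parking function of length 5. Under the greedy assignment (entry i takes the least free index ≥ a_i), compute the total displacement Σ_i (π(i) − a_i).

1

Σπ = 15 ({1..5} each once); Σa = 4+4+3+1+2 = 14; disp = 15−14 = 1.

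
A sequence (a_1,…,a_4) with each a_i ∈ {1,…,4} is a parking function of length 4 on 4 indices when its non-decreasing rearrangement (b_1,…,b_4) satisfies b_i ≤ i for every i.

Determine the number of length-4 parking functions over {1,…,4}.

125

|PF(4,4)| = (4−4+1)·(4+1)^(4−1) = 1×125 = 125 (Pollak)
E.g. (1,2,4,2) → sorted (1,2,2,4): b_i ≤ i ∀i, a PF.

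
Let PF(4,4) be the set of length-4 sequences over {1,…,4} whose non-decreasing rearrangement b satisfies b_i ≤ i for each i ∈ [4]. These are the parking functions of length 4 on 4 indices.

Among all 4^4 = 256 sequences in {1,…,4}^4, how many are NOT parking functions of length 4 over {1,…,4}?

#PF = 1·5^3 = 1·125 = 125 (Pollak)
Check (4,2,2,4) → sorted (2,2,4,4): b_1=2>1, not a PF.
4^4 − 125 = 256 − 125 = 131

131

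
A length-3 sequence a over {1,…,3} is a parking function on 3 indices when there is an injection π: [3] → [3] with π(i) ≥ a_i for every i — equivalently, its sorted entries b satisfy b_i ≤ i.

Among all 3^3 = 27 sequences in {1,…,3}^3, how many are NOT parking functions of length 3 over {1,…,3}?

11

#PF = (3−3+1)·(3+1)^(3−1) = 1·16 = 16
Check (3,3,2) → sorted (2,3,3): b_1=2>1, not a PF.
So 27 − 16 = 11 fail.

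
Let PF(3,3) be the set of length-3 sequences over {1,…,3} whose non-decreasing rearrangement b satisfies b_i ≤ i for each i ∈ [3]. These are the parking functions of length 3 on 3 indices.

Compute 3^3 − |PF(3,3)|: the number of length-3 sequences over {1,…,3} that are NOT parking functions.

11

#PF = (4−3)·4^(3−1) = 1·16 = 16 (Pollak)
E.g. (3,3,1) → sorted (1,3,3): b_2=3>2, not a PF.
3^3 − 16 = 27 − 16 = 11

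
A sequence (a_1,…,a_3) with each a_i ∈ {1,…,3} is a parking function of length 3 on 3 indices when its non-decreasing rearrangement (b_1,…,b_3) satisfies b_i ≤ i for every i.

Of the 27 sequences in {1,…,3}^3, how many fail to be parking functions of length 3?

Count = (3+1−3)·(3+1)^{3−1} = 1·16 = 16 [KW]
Check (3,3,3) → sorted (3,3,3): b_1=3>1, not a PF.
So 27 − 16 = 11 fail.

11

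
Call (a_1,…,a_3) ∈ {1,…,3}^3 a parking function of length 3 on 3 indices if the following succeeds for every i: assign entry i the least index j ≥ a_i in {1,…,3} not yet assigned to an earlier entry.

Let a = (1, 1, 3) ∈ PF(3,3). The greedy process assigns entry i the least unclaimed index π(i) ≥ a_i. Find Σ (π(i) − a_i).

1

Σπ = 6 ({1..3} each once); Σa = 1+1+3 = 5; disp = 6−5 = 1.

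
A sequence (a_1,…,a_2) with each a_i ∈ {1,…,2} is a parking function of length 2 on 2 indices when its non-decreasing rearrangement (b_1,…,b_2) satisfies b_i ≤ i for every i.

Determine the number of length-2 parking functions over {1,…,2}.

#PF = (3−2)·3^(2−1) = 1 · 3 = 3 [KW]
E.g. (1,1) → sorted (1,1): b_i ≤ i ∀i, a PF.

3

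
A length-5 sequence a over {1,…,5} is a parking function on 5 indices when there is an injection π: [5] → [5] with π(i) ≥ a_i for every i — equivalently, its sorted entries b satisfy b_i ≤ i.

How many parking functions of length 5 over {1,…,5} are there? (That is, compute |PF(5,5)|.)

Count = (5−5+1)·(5+1)^(5−1) = 1·1296 = 1296 (Konheim–Weiss)
Check (5,1,1,4,2) → sorted (1,1,2,4,5): b_i ≤ i ∀i, a PF.

1296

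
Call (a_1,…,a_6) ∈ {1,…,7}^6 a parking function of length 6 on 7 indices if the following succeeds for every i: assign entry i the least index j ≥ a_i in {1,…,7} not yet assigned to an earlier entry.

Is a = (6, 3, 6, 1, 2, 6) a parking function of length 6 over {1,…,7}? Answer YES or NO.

NO

Sorted: b = (1, 2, 3, 6, 6, 6).
  b_1=1 ≤ 2
  b_2=2 ≤ 3
  b_3=3 ≤ 4
  b_4=6 > 5
  fails at i=4 ⇒ NO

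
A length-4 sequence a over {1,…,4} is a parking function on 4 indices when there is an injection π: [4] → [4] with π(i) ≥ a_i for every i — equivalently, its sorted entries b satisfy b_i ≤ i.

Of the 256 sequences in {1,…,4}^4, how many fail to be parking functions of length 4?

|PF(4,4)| = (4−4+1)·(4+1)^(4−1) = 1×125 = 125 (Konheim–Weiss)
E.g. (4,4,4,4) → sorted (4,4,4,4): b_1=4>1, not a PF.
Total 256; non-PF = 256−125 = 131

131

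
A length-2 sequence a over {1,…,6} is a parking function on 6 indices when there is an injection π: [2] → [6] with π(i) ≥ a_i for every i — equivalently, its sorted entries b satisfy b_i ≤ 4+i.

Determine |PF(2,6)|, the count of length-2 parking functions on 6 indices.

|PF| = (6+1−2)·(6+1)^{2−1} = 5 · 7 = 35
One tuple (1,5) → sorted (1,5): b_i ≤ 4+i ∀i, a PF.

35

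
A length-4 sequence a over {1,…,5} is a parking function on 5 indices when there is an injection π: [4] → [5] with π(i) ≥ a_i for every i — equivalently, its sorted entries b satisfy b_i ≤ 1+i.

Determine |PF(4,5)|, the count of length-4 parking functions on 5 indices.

432

Count = (5+1−4)·(5+1)^{4−1} = 2 · 216 = 432 [KW]
One tuple (3,4,5,1) → sorted (1,3,4,5): b_i ≤ 1+i ∀i, a PF.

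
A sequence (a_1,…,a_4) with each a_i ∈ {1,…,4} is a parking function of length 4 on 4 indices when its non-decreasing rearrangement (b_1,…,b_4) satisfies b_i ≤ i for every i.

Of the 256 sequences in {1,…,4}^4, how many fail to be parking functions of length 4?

|PF| = (5−4)·5^(4−1) = 1·125 = 125
One tuple (3,4,4,4) → sorted (3,4,4,4): b_1=3>1, not a PF.
So 256 − 125 = 131 fail.

131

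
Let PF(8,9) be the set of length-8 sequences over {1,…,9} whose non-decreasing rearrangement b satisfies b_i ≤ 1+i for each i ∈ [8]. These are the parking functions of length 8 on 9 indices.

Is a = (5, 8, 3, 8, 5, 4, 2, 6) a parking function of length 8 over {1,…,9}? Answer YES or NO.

YES

Order a: b = (2, 3, 4, 5, 5, 6, 8, 8).
  b_1=2 ≤ 2
  b_2=3 ≤ 3
  b_3=4 ≤ 4
  b_4=5 ≤ 5
  b_5=5 ≤ 6
  b_6=6 ≤ 7
  b_7=8 ≤ 8
  b_8=8 ≤ 9
All bounds hold ⇒ YES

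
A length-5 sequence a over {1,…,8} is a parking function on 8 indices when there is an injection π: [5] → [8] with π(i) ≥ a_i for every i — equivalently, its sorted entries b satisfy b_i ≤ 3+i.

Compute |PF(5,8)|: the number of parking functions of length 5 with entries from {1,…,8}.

26244

#PF = (8+1−5)·(8+1)^{5−1} = 4×6561 = 26244 (Konheim–Weiss)
Example (8,4,7,1,5) → sorted (1,4,5,7,8): b_i ≤ 3+i ∀i, a PF.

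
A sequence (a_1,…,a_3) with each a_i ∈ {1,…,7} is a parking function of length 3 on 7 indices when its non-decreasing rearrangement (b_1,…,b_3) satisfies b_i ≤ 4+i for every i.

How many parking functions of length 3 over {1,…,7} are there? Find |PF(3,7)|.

|PF| = (7+1−3)·(7+1)^{3−1} = 5 · 64 = 320
One tuple (3,4,7) → sorted (3,4,7): b_i ≤ 4+i ∀i, a PF.

320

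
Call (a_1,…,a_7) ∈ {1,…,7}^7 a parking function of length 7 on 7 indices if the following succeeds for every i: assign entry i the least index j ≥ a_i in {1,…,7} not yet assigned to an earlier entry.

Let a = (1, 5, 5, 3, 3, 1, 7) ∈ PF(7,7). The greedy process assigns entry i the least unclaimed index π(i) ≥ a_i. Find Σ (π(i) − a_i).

3

Σπ = 7·8/2 = 28 (π permutes [7]); Σa = 1+5+5+3+3+1+7 = 25; disp = 28−25 = 3.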